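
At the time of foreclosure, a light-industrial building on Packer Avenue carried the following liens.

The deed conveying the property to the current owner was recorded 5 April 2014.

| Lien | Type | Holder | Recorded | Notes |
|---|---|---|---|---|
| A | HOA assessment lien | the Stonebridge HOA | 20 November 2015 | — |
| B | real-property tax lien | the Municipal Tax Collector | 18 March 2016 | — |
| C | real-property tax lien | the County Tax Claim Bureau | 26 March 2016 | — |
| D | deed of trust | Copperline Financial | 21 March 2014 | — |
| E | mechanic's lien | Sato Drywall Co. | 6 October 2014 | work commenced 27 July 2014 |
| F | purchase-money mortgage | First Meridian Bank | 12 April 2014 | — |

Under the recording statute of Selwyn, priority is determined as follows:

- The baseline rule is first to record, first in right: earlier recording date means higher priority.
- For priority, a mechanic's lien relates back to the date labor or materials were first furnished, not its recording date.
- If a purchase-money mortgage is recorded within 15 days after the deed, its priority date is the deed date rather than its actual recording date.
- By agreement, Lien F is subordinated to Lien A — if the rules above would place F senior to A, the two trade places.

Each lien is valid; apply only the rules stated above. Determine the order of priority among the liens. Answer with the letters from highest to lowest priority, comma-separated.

D, A, E, F, B, C

Adjusting effective dates: E's effective date is 27 July 2014, when work began; F was recorded within the 15-day window, so its effective date is the deed date 5 April 2014.
By effective date, earliest first: D (21 March 2014), F (5 April 2014), E (27 July 2014), A (20 November 2015), B (18 March 2016), C (26 March 2016).
Because F would otherwise rank above A, the subordination swaps them.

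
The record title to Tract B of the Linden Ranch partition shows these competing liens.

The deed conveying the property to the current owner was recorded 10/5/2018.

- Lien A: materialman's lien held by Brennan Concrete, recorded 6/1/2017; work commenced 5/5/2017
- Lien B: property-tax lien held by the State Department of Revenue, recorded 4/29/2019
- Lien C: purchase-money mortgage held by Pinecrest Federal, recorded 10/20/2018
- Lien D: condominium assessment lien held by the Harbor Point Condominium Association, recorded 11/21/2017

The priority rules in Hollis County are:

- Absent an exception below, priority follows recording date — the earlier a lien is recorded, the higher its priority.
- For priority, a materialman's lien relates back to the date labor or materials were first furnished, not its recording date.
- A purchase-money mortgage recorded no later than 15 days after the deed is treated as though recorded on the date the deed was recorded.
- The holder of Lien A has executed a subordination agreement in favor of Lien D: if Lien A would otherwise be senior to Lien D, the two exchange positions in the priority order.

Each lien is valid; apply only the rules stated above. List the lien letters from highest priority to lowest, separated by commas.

D, A, C, B

Effective dates after the stated exceptions: A's effective date is 5/5/2017, when work began; C's effective date is the deed date, 10/5/2018.
By effective date, earliest first: A (5/5/2017), D (11/21/2017), C (10/5/2018), B (4/29/2019).
The subordination applies — A was senior to D — so A and D swap.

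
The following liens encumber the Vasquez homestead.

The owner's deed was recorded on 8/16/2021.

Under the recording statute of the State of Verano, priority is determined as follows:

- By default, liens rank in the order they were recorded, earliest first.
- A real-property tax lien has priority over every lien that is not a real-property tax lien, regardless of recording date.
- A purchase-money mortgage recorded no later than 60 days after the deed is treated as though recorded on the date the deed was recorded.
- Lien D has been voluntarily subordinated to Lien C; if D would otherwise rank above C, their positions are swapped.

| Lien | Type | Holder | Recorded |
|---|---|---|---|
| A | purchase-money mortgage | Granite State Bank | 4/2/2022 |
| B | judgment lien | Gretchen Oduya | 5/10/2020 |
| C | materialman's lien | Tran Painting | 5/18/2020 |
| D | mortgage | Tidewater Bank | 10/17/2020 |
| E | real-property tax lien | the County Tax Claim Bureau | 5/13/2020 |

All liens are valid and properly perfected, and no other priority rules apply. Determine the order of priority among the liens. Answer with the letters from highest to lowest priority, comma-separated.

E, B, C, D, A

Effective dates after the stated exceptions: A was recorded 229 days after the deed — beyond 60 days — so no relation-back applies.
E is a real-property tax lien and takes priority over every other lien.
Remaining liens by effective date: B (5/10/2020), C (5/18/2020), D (10/17/2020), A (4/2/2022).
Since D is not senior to C, the subordination leaves the order unchanged.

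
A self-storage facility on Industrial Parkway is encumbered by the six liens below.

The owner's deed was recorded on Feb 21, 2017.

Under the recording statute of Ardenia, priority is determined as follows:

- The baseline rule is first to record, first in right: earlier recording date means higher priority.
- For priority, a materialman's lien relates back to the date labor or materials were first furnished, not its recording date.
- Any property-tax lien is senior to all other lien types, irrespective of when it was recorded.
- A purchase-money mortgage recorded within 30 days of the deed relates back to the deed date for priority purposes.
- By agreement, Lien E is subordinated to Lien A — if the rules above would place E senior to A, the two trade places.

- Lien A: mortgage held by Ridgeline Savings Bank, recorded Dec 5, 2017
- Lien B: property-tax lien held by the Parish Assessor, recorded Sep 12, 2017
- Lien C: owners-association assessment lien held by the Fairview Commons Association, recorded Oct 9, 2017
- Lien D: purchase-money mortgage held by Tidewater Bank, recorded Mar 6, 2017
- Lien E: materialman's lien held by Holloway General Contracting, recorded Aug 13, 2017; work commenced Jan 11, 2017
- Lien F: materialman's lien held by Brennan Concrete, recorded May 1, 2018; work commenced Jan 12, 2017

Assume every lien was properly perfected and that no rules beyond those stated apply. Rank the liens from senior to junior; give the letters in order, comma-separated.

B, A, F, D, C, E

First, effective dates: D relates back to the deed date Feb 21, 2017; E's effective date is Jan 11, 2017, when work began; F is treated as recorded Jan 12, 2017, the work-commencement date.
B is a property-tax lien and takes priority over every other lien.
Ordering the rest by effective date: E (Jan 11, 2017), F (Jan 12, 2017), D (Feb 21, 2017), C (Oct 9, 2017), A (Dec 5, 2017).
E would otherwise be senior to A, so under the subordination agreement E and A exchange positions.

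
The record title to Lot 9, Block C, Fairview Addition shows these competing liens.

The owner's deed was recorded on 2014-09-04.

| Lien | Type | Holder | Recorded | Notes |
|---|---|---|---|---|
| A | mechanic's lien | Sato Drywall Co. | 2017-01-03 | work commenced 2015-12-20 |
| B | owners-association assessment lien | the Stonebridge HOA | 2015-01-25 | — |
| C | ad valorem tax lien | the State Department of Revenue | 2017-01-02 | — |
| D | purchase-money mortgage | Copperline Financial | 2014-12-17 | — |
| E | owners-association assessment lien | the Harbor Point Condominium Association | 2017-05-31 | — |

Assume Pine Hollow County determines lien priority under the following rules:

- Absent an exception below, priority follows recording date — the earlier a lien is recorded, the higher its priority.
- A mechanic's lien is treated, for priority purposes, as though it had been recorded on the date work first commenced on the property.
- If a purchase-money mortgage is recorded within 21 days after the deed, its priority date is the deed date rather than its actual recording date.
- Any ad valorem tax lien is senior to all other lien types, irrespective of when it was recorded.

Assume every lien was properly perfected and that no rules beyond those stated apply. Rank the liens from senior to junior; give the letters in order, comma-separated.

C, D, B, A, E

First, effective dates: A is treated as recorded 2015-12-20, the work-commencement date; D was recorded 104 days after the deed — beyond 21 days — so no relation-back applies.
C is an ad valorem tax lien and takes priority over every other lien.
Remaining liens by effective date: D (2014-12-17), B (2015-01-25), A (2015-12-20), E (2017-05-31).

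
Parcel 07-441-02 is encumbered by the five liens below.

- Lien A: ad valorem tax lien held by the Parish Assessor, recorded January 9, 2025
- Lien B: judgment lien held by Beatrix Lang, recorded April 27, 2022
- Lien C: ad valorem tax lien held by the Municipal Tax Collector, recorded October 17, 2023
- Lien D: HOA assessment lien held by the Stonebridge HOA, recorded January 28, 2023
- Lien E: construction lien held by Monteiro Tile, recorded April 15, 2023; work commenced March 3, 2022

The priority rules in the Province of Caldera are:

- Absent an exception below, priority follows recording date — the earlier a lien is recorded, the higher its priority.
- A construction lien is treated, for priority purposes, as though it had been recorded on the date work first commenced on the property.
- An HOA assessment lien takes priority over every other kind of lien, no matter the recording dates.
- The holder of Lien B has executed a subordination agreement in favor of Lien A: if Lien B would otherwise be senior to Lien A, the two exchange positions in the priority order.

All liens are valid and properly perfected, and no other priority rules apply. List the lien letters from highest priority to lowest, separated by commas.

Effective dates: E's effective date is March 3, 2022, when work began.
As an HOA assessment lien, D is senior to every other lien.
Remaining liens by effective date: E (March 3, 2022), B (April 27, 2022), C (October 17, 2023), A (January 9, 2025).
The subordination applies — B was senior to A — so B and A swap.

D, E, A, C, B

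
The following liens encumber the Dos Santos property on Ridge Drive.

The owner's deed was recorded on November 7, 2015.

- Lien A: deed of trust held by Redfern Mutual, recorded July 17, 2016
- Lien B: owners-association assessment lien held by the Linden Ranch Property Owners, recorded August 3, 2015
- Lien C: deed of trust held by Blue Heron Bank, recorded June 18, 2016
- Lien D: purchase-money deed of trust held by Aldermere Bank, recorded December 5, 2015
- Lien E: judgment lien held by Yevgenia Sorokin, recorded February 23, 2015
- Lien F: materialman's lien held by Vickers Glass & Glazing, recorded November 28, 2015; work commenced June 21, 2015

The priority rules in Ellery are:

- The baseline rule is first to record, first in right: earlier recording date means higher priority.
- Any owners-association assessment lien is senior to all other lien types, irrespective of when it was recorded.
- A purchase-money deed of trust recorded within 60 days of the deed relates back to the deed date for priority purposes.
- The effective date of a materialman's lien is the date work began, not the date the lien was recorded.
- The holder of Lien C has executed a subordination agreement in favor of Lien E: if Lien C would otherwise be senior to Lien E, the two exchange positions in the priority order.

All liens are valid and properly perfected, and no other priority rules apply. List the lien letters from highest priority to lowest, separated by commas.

B, E, F, D, C, A

Effective dates after the stated exceptions: D relates back to the deed date November 7, 2015; F relates back to June 21, 2015 (work commenced).
B is an owners-association assessment lien and takes priority over every other lien.
Remaining liens by effective date: E (February 23, 2015), F (June 21, 2015), D (November 7, 2015), C (June 18, 2016), A (July 17, 2016).
C already ranks below E; the subordination has no effect.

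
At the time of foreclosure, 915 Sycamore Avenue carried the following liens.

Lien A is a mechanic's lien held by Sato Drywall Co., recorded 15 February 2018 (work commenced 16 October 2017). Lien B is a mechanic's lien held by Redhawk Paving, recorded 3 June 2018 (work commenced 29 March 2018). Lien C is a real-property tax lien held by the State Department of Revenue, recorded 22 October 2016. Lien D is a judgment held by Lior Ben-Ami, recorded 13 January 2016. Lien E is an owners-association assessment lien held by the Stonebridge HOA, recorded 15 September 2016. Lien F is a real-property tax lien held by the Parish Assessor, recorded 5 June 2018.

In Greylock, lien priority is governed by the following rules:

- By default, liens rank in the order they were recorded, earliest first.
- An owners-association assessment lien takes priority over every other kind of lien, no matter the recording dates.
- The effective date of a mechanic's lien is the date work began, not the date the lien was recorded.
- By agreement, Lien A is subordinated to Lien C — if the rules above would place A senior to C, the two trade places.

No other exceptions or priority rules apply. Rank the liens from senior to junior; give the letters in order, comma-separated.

Effective dates: A is treated as recorded 16 October 2017, the work-commencement date; B is treated as recorded 29 March 2018, the work-commencement date.
As an owners-association assessment lien, E is senior to every other lien.
Remaining liens by effective date: D (13 January 2016), C (22 October 2016), A (16 October 2017), B (29 March 2018), F (5 June 2018).
A is already junior to C, so the subordination agreement changes nothing.

E, D, C, A, B, F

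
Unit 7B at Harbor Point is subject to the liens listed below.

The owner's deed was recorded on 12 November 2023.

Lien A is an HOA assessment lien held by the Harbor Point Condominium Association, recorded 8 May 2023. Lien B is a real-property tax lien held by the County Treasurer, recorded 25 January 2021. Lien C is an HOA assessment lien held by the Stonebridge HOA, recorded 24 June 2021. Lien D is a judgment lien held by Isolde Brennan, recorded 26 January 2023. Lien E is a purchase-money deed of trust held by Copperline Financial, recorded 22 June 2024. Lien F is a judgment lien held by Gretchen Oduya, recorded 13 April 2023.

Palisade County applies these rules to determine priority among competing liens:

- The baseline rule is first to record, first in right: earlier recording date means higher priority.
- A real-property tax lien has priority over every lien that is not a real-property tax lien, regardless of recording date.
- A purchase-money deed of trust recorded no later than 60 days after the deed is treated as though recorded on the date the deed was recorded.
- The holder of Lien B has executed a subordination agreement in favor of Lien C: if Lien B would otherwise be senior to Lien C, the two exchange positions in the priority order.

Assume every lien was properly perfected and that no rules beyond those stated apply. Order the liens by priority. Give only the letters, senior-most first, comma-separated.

C, B, D, F, A, E

First, effective dates: E was recorded 223 days after the deed, outside the 60-day window, so it keeps its recording date.
B is a real-property tax lien and takes priority over every other lien.
Ordering the rest by effective date: C (24 June 2021), D (26 January 2023), F (13 April 2023), A (8 May 2023), E (22 June 2024).
Because B would otherwise rank above C, the subordination swaps them.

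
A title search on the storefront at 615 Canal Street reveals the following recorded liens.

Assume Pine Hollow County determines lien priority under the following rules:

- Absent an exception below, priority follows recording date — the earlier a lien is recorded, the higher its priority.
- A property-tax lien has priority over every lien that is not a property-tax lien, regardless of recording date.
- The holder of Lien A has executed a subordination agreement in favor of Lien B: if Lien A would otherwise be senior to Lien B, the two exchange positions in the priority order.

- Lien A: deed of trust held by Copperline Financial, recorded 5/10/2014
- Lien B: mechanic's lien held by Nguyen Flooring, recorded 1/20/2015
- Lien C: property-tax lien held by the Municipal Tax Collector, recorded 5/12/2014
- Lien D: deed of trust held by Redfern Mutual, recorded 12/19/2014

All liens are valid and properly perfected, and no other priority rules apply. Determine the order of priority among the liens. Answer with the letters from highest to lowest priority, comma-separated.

As a property-tax lien, C is senior to every other lien.
The other liens, earliest effective date first: A (5/10/2014), D (12/19/2014), B (1/20/2015).
A would otherwise be senior to B, so under the subordination agreement A and B exchange positions.

C, B, D, A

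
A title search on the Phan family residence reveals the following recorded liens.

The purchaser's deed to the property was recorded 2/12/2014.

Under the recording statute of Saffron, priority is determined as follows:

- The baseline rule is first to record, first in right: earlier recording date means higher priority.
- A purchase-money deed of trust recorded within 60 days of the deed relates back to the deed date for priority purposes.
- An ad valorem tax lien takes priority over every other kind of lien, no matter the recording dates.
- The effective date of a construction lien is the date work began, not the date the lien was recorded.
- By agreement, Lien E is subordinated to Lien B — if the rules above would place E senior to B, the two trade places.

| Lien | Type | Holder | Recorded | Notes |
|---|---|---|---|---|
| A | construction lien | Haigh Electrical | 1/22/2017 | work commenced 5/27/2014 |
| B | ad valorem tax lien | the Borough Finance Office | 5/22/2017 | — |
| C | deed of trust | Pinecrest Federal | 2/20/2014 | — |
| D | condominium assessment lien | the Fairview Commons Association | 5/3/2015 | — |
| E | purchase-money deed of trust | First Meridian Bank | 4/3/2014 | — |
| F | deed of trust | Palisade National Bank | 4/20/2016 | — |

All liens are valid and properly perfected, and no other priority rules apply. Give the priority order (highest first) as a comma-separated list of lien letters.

B, E, C, A, D, F

Effective dates after the stated exceptions: A's effective date is 5/27/2014, when work began; E was recorded within the 60-day window, so its effective date is the deed date 2/12/2014.
As an ad valorem tax lien, B is senior to every other lien.
Remaining liens by effective date: E (2/12/2014), C (2/20/2014), A (5/27/2014), D (5/3/2015), F (4/20/2016).
E is already junior to B, so the subordination agreement changes nothing.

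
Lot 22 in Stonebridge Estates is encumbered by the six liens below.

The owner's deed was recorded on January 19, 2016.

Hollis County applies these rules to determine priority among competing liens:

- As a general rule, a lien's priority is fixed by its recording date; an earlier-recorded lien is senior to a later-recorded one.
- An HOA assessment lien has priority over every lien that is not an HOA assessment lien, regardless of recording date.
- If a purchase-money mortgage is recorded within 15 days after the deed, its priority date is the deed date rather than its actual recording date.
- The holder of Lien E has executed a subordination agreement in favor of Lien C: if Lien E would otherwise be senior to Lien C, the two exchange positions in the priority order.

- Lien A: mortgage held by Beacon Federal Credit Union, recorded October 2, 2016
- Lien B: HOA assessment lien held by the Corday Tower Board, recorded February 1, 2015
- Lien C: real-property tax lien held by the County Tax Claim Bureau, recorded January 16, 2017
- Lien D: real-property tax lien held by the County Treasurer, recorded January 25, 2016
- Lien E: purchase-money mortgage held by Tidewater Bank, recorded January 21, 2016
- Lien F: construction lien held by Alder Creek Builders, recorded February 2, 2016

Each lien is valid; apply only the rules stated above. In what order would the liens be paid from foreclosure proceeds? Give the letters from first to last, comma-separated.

Adjusting effective dates: E relates back to the deed date January 19, 2016.
As an HOA assessment lien, B is senior to every other lien.
Ordering the rest by effective date: E (January 19, 2016), D (January 25, 2016), F (February 2, 2016), A (October 2, 2016), C (January 16, 2017).
The subordination applies — E was senior to C — so E and C swap.

B, C, D, F, A, E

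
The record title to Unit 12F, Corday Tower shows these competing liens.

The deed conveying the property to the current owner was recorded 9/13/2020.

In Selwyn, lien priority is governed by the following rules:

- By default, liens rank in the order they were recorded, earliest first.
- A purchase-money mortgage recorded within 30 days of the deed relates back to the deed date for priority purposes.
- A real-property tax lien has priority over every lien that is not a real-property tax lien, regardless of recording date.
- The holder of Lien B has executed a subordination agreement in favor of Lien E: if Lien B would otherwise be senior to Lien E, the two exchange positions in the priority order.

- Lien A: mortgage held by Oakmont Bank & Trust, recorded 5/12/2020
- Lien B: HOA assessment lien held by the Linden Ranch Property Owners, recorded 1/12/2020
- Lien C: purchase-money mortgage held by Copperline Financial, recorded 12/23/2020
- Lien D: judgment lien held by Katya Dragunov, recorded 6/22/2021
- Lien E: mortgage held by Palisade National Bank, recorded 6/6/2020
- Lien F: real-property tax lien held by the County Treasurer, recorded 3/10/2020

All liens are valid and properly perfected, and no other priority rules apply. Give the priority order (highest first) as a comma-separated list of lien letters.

F, E, A, B, C, D

Adjusting effective dates: C was recorded 101 days after the deed — beyond 30 days — so no relation-back applies.
F is a real-property tax lien, so it outranks all other liens regardless of date.
The other liens, earliest effective date first: B (1/12/2020), A (5/12/2020), E (6/6/2020), C (12/23/2020), D (6/22/2021).
B is senior to E before the subordination, so the two trade places.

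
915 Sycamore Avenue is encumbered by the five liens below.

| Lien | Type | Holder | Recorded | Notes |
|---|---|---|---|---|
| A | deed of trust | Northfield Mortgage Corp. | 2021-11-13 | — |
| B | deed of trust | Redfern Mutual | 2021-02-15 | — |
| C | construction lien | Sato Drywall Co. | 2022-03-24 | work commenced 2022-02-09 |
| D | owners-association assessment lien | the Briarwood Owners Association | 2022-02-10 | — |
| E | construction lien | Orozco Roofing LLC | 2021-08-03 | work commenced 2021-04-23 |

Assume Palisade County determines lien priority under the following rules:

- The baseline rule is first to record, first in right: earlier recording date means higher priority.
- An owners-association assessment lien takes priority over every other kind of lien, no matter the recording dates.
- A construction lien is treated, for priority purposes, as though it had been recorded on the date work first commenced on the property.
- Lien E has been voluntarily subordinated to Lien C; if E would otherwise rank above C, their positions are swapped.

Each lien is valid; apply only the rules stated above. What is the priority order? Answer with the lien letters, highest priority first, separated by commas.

Effective dates: C is treated as recorded 2022-02-09, the work-commencement date; E relates back to 2021-04-23 (work commenced).
D is an owners-association assessment lien and takes priority over every other lien.
Ordering the rest by effective date: B (2021-02-15), E (2021-04-23), A (2021-11-13), C (2022-02-09).
Because E would otherwise rank above C, the subordination swaps them.

D, B, C, A, E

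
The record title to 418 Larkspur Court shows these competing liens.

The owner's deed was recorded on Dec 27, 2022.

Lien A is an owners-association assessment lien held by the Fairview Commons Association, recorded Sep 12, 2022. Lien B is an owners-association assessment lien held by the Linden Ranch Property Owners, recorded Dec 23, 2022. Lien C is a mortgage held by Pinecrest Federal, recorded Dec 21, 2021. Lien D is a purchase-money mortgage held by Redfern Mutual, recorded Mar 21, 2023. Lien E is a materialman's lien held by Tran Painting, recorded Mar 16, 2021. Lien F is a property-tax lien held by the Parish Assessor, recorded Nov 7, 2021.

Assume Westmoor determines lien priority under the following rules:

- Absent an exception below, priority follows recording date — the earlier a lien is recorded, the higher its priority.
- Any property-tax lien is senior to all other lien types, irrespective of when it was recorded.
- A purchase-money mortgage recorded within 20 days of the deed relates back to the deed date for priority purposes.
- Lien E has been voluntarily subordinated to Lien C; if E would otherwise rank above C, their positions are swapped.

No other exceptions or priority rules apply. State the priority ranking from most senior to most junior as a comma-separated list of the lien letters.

Effective dates after the stated exceptions: D was recorded 84 days after the deed, outside the 20-day window, so it keeps its recording date.
F is a property-tax lien and takes priority over every other lien.
The other liens, earliest effective date first: E (Mar 16, 2021), C (Dec 21, 2021), A (Sep 12, 2022), B (Dec 23, 2022), D (Mar 21, 2023).
E would otherwise be senior to C, so under the subordination agreement E and C exchange positions.

F, C, E, A, B, D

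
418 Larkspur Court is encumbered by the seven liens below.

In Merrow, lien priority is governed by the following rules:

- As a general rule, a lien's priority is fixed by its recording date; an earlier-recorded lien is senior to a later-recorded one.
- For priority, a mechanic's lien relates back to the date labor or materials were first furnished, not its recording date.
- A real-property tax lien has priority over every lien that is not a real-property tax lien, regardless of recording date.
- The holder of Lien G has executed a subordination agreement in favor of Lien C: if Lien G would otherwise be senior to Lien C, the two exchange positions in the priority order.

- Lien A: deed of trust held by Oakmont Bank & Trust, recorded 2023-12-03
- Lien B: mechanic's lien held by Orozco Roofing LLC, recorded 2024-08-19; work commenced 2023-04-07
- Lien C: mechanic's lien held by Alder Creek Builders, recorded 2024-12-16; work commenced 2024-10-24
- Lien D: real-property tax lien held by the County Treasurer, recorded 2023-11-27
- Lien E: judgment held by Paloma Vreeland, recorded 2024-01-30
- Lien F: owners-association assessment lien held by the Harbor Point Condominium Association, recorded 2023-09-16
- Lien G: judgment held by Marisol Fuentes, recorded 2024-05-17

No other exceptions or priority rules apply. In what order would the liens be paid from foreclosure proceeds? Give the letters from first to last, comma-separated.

D, B, F, A, E, C, G

Effective dates: B relates back to 2023-04-07 (work commenced); C is treated as recorded 2024-10-24, the work-commencement date.
As a real-property tax lien, D is senior to every other lien.
Among the remaining liens, by effective date: B (2023-04-07), F (2023-09-16), A (2023-12-03), E (2024-01-30), G (2024-05-17), C (2024-10-24).
G would otherwise be senior to C, so under the subordination agreement G and C exchange positions.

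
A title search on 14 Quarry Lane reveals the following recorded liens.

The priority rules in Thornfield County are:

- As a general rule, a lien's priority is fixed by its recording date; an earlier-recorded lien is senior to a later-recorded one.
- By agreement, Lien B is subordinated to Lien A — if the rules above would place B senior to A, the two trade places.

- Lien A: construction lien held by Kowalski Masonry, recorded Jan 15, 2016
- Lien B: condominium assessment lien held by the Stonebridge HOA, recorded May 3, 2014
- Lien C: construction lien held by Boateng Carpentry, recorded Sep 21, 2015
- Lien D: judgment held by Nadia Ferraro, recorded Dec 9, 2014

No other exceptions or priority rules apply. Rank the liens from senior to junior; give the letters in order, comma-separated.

Ordering by effective date: B (May 3, 2014), D (Dec 9, 2014), C (Sep 21, 2015), A (Jan 15, 2016).
Because B would otherwise rank above A, the subordination swaps them.

A, D, C, B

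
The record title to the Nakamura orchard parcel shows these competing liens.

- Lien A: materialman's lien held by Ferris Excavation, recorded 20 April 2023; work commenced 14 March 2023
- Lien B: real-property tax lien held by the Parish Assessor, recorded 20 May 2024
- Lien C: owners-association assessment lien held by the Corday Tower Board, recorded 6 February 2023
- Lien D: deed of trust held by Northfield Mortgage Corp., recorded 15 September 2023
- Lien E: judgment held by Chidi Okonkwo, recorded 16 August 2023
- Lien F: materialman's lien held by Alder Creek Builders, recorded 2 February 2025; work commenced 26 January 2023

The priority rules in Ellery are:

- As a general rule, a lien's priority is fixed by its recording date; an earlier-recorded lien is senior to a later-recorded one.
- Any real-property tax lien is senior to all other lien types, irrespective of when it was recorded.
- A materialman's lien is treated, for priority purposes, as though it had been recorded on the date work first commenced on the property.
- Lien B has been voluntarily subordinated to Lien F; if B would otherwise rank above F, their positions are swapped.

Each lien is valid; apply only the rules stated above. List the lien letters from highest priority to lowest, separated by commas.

F, B, C, A, E, D

First, effective dates: A relates back to 14 March 2023 (work commenced); F's effective date is 26 January 2023, when work began.
B, as a real-property tax lien, has superpriority and ranks first.
Among the remaining liens, by effective date: F (26 January 2023), C (6 February 2023), A (14 March 2023), E (16 August 2023), D (15 September 2023).
The subordination applies — B was senior to F — so B and F swap.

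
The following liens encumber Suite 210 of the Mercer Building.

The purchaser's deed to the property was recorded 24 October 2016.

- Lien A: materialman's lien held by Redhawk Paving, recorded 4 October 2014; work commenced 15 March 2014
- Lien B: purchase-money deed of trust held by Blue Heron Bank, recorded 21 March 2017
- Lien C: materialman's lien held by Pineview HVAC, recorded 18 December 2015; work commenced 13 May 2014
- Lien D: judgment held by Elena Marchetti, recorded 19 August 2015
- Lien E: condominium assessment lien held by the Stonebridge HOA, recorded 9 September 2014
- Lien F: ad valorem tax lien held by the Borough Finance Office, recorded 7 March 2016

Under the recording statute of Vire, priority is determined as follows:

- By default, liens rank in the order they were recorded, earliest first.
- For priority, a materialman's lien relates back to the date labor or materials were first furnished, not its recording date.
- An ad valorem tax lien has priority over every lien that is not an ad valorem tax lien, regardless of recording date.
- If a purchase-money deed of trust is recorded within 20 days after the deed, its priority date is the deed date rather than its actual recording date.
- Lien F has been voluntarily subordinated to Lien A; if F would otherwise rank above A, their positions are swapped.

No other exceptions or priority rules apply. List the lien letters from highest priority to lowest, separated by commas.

Effective dates: A relates back to 15 March 2014 (work commenced); B was recorded 148 days after the deed, outside the 20-day window, so it keeps its recording date; C relates back to 13 May 2014 (work commenced).
F is an ad valorem tax lien and takes priority over every other lien.
Ordering the rest by effective date: A (15 March 2014), C (13 May 2014), E (9 September 2014), D (19 August 2015), B (21 March 2017).
The subordination applies — F was senior to A — so F and A swap.

A, F, C, E, D, B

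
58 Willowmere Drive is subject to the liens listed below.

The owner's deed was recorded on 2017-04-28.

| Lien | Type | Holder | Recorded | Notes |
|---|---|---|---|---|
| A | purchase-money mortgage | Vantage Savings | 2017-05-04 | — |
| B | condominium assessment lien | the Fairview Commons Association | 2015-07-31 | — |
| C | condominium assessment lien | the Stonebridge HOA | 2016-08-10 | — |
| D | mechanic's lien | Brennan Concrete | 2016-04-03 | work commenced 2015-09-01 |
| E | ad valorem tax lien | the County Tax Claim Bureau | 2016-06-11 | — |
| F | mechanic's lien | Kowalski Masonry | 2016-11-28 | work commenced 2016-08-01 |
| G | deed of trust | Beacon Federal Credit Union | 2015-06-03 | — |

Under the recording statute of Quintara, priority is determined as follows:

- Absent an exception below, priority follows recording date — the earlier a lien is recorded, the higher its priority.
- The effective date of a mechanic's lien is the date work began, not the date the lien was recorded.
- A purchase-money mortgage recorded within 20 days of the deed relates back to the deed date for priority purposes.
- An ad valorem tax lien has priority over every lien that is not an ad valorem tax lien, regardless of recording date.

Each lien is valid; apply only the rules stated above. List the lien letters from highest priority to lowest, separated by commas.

First, effective dates: A relates back to the deed date 2017-04-28; D relates back to 2015-09-01 (work commenced); F relates back to 2016-08-01 (work commenced).
E is an ad valorem tax lien and takes priority over every other lien.
Remaining liens by effective date: G (2015-06-03), B (2015-07-31), D (2015-09-01), F (2016-08-01), C (2016-08-10), A (2017-04-28).

E, G, B, D, F, C, A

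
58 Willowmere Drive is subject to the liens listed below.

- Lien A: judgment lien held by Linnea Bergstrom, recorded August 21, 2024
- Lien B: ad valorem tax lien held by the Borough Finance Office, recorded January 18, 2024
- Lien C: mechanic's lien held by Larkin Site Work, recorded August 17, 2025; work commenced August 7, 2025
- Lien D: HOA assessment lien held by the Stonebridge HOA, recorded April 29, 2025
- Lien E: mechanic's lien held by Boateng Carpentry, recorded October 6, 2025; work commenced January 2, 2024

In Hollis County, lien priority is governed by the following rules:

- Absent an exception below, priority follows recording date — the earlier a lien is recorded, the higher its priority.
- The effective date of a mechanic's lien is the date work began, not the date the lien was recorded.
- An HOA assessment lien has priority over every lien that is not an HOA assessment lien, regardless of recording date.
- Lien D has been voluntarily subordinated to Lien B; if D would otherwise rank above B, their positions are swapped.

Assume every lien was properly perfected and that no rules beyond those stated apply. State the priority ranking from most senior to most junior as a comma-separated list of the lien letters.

B, E, D, A, C

Effective dates: C's effective date is August 7, 2025, when work began; E is treated as recorded January 2, 2024, the work-commencement date.
D, as an HOA assessment lien, has superpriority and ranks first.
Among the remaining liens, by effective date: E (January 2, 2024), B (January 18, 2024), A (August 21, 2024), C (August 7, 2025).
The subordination applies — D was senior to B — so D and B swap.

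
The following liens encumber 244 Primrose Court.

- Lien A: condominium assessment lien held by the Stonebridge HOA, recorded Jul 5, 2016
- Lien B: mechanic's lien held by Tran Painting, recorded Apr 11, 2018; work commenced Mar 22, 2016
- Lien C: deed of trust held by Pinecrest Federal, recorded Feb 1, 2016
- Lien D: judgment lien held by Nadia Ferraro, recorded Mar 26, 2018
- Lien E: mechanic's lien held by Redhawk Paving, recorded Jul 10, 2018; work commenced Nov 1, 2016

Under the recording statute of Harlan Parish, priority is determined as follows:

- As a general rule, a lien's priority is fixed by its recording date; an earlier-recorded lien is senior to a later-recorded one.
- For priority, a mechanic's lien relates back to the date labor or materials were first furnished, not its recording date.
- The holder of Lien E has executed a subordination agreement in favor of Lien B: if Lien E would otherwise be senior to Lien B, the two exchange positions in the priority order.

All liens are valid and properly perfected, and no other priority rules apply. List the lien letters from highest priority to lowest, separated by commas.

Effective dates after the stated exceptions: B's effective date is Mar 22, 2016, when work began; E relates back to Nov 1, 2016 (work commenced).
By effective date, earliest first: C (Feb 1, 2016), B (Mar 22, 2016), A (Jul 5, 2016), E (Nov 1, 2016), D (Mar 26, 2018).
Since E is not senior to B, the subordination leaves the order unchanged.

C, B, A, E, D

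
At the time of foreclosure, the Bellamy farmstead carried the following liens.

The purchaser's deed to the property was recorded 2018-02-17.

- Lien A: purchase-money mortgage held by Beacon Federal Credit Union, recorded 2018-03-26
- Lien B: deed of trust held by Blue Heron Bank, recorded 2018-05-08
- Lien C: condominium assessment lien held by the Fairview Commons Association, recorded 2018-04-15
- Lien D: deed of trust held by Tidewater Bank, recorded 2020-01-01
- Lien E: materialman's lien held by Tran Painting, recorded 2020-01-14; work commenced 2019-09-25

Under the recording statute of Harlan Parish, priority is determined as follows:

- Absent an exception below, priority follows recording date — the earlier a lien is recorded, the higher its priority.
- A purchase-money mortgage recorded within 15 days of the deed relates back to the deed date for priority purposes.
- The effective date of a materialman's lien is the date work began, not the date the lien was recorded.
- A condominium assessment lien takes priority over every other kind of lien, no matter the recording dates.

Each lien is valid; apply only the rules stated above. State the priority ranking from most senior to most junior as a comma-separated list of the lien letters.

Effective dates after the stated exceptions: A was recorded 37 days after the deed — beyond 15 days — so no relation-back applies; E is treated as recorded 2019-09-25, the work-commencement date.
C is a condominium assessment lien, so it outranks all other liens regardless of date.
Remaining liens by effective date: A (2018-03-26), B (2018-05-08), E (2019-09-25), D (2020-01-01).

C, A, B, E, D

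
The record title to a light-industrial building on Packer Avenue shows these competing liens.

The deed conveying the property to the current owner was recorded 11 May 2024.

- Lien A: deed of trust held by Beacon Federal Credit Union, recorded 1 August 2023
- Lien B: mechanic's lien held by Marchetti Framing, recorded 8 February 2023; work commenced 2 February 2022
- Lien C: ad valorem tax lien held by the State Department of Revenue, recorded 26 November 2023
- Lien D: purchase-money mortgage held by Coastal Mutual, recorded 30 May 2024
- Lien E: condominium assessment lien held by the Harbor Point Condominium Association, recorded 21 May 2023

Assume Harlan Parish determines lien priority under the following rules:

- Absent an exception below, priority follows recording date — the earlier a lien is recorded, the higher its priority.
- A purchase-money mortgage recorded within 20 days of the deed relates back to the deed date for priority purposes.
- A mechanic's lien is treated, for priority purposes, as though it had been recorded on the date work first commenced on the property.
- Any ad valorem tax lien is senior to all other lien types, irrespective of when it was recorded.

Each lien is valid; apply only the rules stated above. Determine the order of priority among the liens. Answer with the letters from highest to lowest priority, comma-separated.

Effective dates: B's effective date is 2 February 2022, when work began; D relates back to the deed date 11 May 2024.
C is an ad valorem tax lien, so it outranks all other liens regardless of date.
The other liens, earliest effective date first: B (2 February 2022), E (21 May 2023), A (1 August 2023), D (11 May 2024).

C, B, E, A, D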